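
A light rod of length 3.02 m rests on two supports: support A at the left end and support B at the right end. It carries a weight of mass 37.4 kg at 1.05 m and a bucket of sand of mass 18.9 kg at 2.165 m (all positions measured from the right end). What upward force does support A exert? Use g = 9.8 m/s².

R_A ≈ 260 N

Choose support B as the axis so its reaction then has zero moment arm.
Weight: 37.4 × 9.8 = 366.5 N down at 1.05 m → arm 1.05 m, τ = 366.5 × 1.05 = 384.8 N·m counterclockwise.
Bucket of sand: 18.9 × 9.8 = 185.2 N down at 2.165 m → arm 2.165 m, τ = 185.2 × 2.165 = 401 N·m counterclockwise.
Net load moment about support B = 785.8 N·m counterclockwise.
Reaction R at support A is upward at 3.02 m, arm 3.02 m → moment R × 3.02 clockwise.
Balancing moments: R × 3.02 = 785.8, giving R = 260 N.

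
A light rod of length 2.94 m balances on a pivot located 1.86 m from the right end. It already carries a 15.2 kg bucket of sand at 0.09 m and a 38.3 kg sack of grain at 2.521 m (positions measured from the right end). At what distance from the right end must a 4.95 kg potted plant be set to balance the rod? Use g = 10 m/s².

Choose the pivot (at 1.86 m from the right end) as the axis so the support reaction has zero arm there.
Bucket of sand: 15.2 × 10 = 152 N down at 0.09 m → arm 1.77 m, τ = 152 × 1.77 = 269 N·m clockwise.
Sack of grain: 38.3 × 10 = 383 N down at 2.521 m → arm 0.661 m, τ = 383 × 0.661 = 253.2 N·m counterclockwise.
Net moment of existing loads = 15.8 N·m clockwise.
The potted plant weighs 4.95 × 10 = 49.5 N and must supply an equal counterclockwise moment, so its lever arm about the pivot is 15.8 / 49.5 = 0.319 m.
That puts it at 1.86 + 0.319 = 2.18 m from the right end.

x ≈ 2.18 m from the right end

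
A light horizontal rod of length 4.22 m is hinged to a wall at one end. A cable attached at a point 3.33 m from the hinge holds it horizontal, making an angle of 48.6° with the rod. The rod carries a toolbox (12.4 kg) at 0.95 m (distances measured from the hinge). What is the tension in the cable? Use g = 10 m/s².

Sum moments about the hinge (the unknown hinge reaction has zero arm there).
Toolbox: 12.4 × 10 = 124 N down at 0.95 m → arm 0.95 m, τ = 124 × 0.95 = 117.8 N·m clockwise.
Total clockwise load moment = 117.8 N·m.
The cable tension T acts at 3.33 m; only its component perpendicular to the rod, T sinθ, produces torque. sin 48.6° = 0.7501.
Balancing moments: T × 3.33 × 0.7501 = 117.8, giving T = 117.8 / 2.498 = 47.2 N.

T ≈ 47.2 N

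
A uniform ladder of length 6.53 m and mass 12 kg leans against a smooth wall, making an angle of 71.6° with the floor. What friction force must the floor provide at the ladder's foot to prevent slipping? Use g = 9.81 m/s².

f ≈ 19.6 N

Sum moments about the foot of the ladder (the floor normal and friction both act there and drop out).
Ladder weight 12×9.81 = 117.7 N acts at 3.265 m along the ladder; its horizontal arm is 3.265·cos71.6° = 1.031 m → τ = 121.3 N·m clockwise.
Wall normal N acts horizontally at the top; its moment arm is the height L sinθ = 6.53·sin71.6° = 6.196 m, counterclockwise.
Setting net torque to zero: N × 6.196 = 121.3 → N = 19.6 N.
ΣFx = 0: friction at the foot balances the wall's push, so f = N_wall = 19.6 N.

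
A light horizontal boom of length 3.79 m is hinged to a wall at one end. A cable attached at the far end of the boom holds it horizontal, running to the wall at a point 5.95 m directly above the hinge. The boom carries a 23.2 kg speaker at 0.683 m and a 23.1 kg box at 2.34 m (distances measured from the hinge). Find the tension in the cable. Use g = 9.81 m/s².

Taking torques about the hinge:
Speaker: 23.2 × 9.81 = 227.6 N down at 0.683 m → arm 0.683 m, τ = 227.6 × 0.683 = 155.5 N·m clockwise.
Box: 23.1 × 9.81 = 226.6 N down at 2.34 m → arm 2.34 m, τ = 226.6 × 2.34 = 530.2 N·m clockwise.
Total clockwise load moment = 685.7 N·m.
The cable tension T acts at 3.79 m; only its component perpendicular to the boom, T sinθ, produces torque. sinθ = h/√(h²+d²) = 5.95/√(5.95²+3.79²) = 0.8434.
Στ = 0 ⇒ T × 3.79 × 0.8434 = 685.7 ⇒ T = 685.7 / 3.196 = 215 N.

T ≈ 215 N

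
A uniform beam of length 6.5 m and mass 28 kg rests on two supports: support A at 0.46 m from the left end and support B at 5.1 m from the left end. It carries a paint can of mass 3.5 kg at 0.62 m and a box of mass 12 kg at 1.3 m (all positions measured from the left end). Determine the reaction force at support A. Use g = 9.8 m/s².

Choose support B as the axis so its reaction then has zero moment arm.
Beam weight: 28 × 9.8 = 274.4 N down at 3.25 m → arm 1.85 m, τ = 274.4 × 1.85 = 507.6 N·m counterclockwise.
Paint can: 3.5 × 9.8 = 34.3 N down at 0.62 m → arm 4.48 m, τ = 34.3 × 4.48 = 153.7 N·m counterclockwise.
Box: 12 × 9.8 = 117.6 N down at 1.3 m → arm 3.8 m, τ = 117.6 × 3.8 = 446.9 N·m counterclockwise.
Net load moment about support B = 1108 N·m counterclockwise.
Reaction R at support A is upward at 0.46 m, arm 4.64 m → moment R × 4.64 clockwise.
Setting net torque to zero: R × 4.64 = 1108 → R = 239 N.

R_A ≈ 239 N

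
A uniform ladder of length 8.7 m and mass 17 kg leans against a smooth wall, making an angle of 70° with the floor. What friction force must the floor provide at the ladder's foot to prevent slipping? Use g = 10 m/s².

About the foot of the ladder:
Ladder weight 17×10 = 170 N acts at 4.35 m along the ladder; its horizontal arm is 4.35·cos70° = 1.488 m → τ = 253 N·m clockwise.
Wall normal N acts horizontally at the top; its moment arm is the height L sinθ = 8.7·sin70° = 8.175 m, counterclockwise.
Στ = 0 ⇒ N × 8.175 = 253 ⇒ N = 30.9 N.
ΣFx = 0: friction at the foot balances the wall's push, so f = N_wall = 30.9 N.

f ≈ 30.9 N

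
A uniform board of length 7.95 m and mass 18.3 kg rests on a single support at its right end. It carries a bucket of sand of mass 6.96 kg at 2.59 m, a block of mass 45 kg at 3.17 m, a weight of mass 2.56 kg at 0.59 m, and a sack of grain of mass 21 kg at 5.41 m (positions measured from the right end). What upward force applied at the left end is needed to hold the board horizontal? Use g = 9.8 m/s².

Choose the right end as the axis so the unknown pivot reaction has zero arm there.
Beam weight: 18.3 × 9.8 = 179.3 N down at 3.975 m → arm 3.975 m, τ = 179.3 × 3.975 = 712.7 N·m counterclockwise.
Bucket of sand: 6.96 × 9.8 = 68.21 N down at 2.59 m → arm 2.59 m, τ = 68.21 × 2.59 = 176.7 N·m counterclockwise.
Block: 45 × 9.8 = 441 N down at 3.17 m → arm 3.17 m, τ = 441 × 3.17 = 1398 N·m counterclockwise.
Weight: 2.56 × 9.8 = 25.09 N down at 0.59 m → arm 0.59 m, τ = 25.09 × 0.59 = 14.8 N·m counterclockwise.
Sack of grain: 21 × 9.8 = 205.8 N down at 5.41 m → arm 5.41 m, τ = 205.8 × 5.41 = 1113 N·m counterclockwise.
Net moment of the loads = 3415 N·m counterclockwise.
The upward force F acts at the left end, arm 7.95 m, giving F × 7.95 clockwise.
Setting net torque to zero: F × 7.95 = 3415 → F = 3415 / 7.95 = 430 N.

F ≈ 430 N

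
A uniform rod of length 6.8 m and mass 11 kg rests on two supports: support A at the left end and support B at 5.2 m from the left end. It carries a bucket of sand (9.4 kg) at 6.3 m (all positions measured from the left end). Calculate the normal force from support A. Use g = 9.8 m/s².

Taking torques about support B:
Beam weight: 11 × 9.8 = 107.8 N down at 3.4 m → arm 1.8 m, τ = 107.8 × 1.8 = 194 N·m counterclockwise.
Bucket of sand: 9.4 × 9.8 = 92.12 N down at 6.3 m → arm 1.1 m, τ = 92.12 × 1.1 = 101.3 N·m clockwise.
Net load moment about support B = 92.7 N·m counterclockwise.
Reaction R at support A is upward at 0 m, arm 5.2 m → moment R × 5.2 clockwise.
Στ = 0 ⇒ R × 5.2 = 92.7 ⇒ R = 17.8 N.

R_A ≈ 17.8 N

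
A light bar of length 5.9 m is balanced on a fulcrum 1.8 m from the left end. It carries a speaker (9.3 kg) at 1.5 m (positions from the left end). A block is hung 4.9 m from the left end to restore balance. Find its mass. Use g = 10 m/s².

m ≈ 0.9 kg

Choose the fulcrum (at 1.8 m from the left end) as the axis so the support reaction has zero arm there.
Speaker: 9.3 × 10 = 93 N down at 1.5 m → arm 0.3 m, τ = 93 × 0.3 = 27.9 N·m counterclockwise.
Net moment of known loads = 27.9 N·m counterclockwise.
An unknown mass m at 4.9 m has arm 3.1 m; its moment is m·g·3.1 clockwise.
Στ = 0 ⇒ m × 10 × 3.1 = 27.9 ⇒ m = 27.9 / (10 × 3.1) = 0.9 kg.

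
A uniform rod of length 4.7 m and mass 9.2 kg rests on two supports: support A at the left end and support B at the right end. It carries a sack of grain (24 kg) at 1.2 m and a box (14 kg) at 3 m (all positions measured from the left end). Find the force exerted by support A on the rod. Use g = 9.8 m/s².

R_A ≈ 270 N

Take moments about support B.
Beam weight: 9.2 × 9.8 = 90.16 N down at 2.35 m → arm 2.35 m, τ = 90.16 × 2.35 = 211.9 N·m counterclockwise.
Sack of grain: 24 × 9.8 = 235.2 N down at 1.2 m → arm 3.5 m, τ = 235.2 × 3.5 = 823.2 N·m counterclockwise.
Box: 14 × 9.8 = 137.2 N down at 3 m → arm 1.7 m, τ = 137.2 × 1.7 = 233.2 N·m counterclockwise.
Net load moment about support B = 1268 N·m counterclockwise.
Reaction R at support A is upward at 0 m, arm 4.7 m → moment R × 4.7 clockwise.
Setting net torque to zero: R × 4.7 = 1268 → R = 270 N.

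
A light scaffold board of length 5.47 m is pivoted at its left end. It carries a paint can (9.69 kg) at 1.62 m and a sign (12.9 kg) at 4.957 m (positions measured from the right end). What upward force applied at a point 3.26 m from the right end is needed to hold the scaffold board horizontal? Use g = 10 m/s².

F ≈ 199 N

Take moments about the left end.
Paint can: 9.69 × 10 = 96.9 N down at 1.62 m → arm 3.85 m, τ = 96.9 × 3.85 = 373.1 N·m clockwise.
Sign: 12.9 × 10 = 129 N down at 4.957 m → arm 0.513 m, τ = 129 × 0.513 = 66.18 N·m clockwise.
Net moment of the loads = 439.3 N·m clockwise.
The upward force F acts at a point 3.26 m from the right end, arm 2.21 m, giving F × 2.21 counterclockwise.
Setting net torque to zero: F × 2.21 = 439.3 → F = 439.3 / 2.21 = 199 N.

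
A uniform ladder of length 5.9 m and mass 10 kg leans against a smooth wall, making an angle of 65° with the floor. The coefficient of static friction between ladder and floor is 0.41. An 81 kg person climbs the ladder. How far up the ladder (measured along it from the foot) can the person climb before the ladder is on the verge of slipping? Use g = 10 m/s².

Take moments about the foot of the ladder.
Ladder weight 10×10 = 100 N acts at 2.95 m along the ladder; its horizontal arm is 2.95·cos65° = 1.247 m → τ = 124.7 N·m clockwise.
Person weight 81×10 = 810 N at distance d → arm d·cos65° → τ = 810·d·0.4226 clockwise.
Wall normal N at the top has arm L sinθ = 5.347 m counterclockwise, so Στ = 0 gives N·5.347 = 124.7 + 342.3·d.
ΣFy = 0 ⇒ N_floor = 910 N, so the maximum friction is μ_s·N_floor = 0.41×910 = 373.1 N. ΣFx = 0 ⇒ N_wall = f, so at the slipping point N = 373.1 N.
Substituting: 373.1×5.347 = 124.7 + 342.3·d ⇒ d = (1995 − 124.7) / 342.3 = 5.46 m.

d ≈ 5.46 m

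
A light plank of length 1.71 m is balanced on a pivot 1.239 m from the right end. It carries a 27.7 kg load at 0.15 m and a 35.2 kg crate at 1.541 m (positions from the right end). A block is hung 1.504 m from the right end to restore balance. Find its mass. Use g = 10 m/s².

m ≈ 73.7 kg

Take moments about the pivot (at 1.239 m from the right end).
Load: 27.7 × 10 = 277 N down at 0.15 m → arm 1.089 m, τ = 277 × 1.089 = 301.7 N·m clockwise.
Crate: 35.2 × 10 = 352 N down at 1.541 m → arm 0.302 m, τ = 352 × 0.302 = 106.3 N·m counterclockwise.
Net moment of known loads = 195.4 N·m clockwise.
An unknown mass m at 1.504 m has arm 0.265 m; its moment is m·g·0.265 counterclockwise.
Στ = 0 ⇒ m × 10 × 0.265 = 195.4 ⇒ m = 195.4 / (10 × 0.265) = 73.7 kg.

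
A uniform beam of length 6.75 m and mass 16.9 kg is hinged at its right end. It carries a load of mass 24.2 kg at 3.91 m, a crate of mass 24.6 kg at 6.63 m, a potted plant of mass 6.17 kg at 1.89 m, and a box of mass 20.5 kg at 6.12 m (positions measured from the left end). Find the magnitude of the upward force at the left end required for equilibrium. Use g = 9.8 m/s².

F ≈ 249 N

Choose the right end as the axis so the unknown pivot reaction has zero arm there.
Beam weight: 16.9 × 9.8 = 165.6 N down at 3.375 m → arm 3.375 m, τ = 165.6 × 3.375 = 558.9 N·m counterclockwise.
Load: 24.2 × 9.8 = 237.2 N down at 3.91 m → arm 2.84 m, τ = 237.2 × 2.84 = 673.6 N·m counterclockwise.
Crate: 24.6 × 9.8 = 241.1 N down at 6.63 m → arm 0.12 m, τ = 241.1 × 0.12 = 28.93 N·m counterclockwise.
Potted plant: 6.17 × 9.8 = 60.47 N down at 1.89 m → arm 4.86 m, τ = 60.47 × 4.86 = 293.9 N·m counterclockwise.
Box: 20.5 × 9.8 = 200.9 N down at 6.12 m → arm 0.63 m, τ = 200.9 × 0.63 = 126.6 N·m counterclockwise.
Net moment of the loads = 1682 N·m counterclockwise.
The upward force F acts at the left end, arm 6.75 m, giving F × 6.75 clockwise.
Setting net torque to zero: F × 6.75 = 1682 → F = 1682 / 6.75 = 249 N.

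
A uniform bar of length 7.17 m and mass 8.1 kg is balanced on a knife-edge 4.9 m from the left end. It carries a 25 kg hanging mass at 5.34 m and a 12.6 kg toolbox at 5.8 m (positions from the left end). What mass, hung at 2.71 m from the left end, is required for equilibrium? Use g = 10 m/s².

m ≈ 5.34 kg

About the knife-edge (at 4.9 m from the left end):
Beam weight: 8.1 × 10 = 81 N down at 3.585 m → arm 1.315 m, τ = 81 × 1.315 = 106.5 N·m counterclockwise.
Hanging mass: 25 × 10 = 250 N down at 5.34 m → arm 0.44 m, τ = 250 × 0.44 = 110 N·m clockwise.
Toolbox: 12.6 × 10 = 126 N down at 5.8 m → arm 0.9 m, τ = 126 × 0.9 = 113.4 N·m clockwise.
Net moment of known loads = 116.9 N·m clockwise.
An unknown mass m at 2.71 m has arm 2.19 m; its moment is m·g·2.19 counterclockwise.
For rotational equilibrium, m × 10 × 2.19 = 116.9, so m = 116.9 / (10 × 2.19) = 5.34 kg.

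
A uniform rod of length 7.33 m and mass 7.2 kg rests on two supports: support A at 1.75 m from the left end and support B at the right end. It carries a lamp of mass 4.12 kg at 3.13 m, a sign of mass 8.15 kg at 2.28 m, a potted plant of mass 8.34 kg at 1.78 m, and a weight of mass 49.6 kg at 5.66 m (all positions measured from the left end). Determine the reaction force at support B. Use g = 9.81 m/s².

About support A:
Beam weight: 7.2 × 9.81 = 70.63 N down at 3.665 m → arm 1.915 m, τ = 70.63 × 1.915 = 135.3 N·m clockwise.
Lamp: 4.12 × 9.81 = 40.42 N down at 3.13 m → arm 1.38 m, τ = 40.42 × 1.38 = 55.78 N·m clockwise.
Sign: 8.15 × 9.81 = 79.95 N down at 2.28 m → arm 0.53 m, τ = 79.95 × 0.53 = 42.37 N·m clockwise.
Potted plant: 8.34 × 9.81 = 81.82 N down at 1.78 m → arm 0.03 m, τ = 81.82 × 0.03 = 2.455 N·m clockwise.
Weight: 49.6 × 9.81 = 486.6 N down at 5.66 m → arm 3.91 m, τ = 486.6 × 3.91 = 1903 N·m clockwise.
Net load moment about support A = 2139 N·m clockwise.
Reaction R at support B is upward at 7.33 m, arm 5.58 m → moment R × 5.58 counterclockwise.
Setting net torque to zero: R × 5.58 = 2139 → R = 383 N.

R_B ≈ 383 N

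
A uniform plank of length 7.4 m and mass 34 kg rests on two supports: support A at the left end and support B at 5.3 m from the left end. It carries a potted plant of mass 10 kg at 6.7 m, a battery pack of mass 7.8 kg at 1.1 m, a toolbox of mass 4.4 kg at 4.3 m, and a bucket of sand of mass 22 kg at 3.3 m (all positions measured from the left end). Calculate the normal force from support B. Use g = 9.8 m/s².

R_B ≈ 542 N

About support A:
Beam weight: 34 × 9.8 = 333.2 N down at 3.7 m → arm 3.7 m, τ = 333.2 × 3.7 = 1233 N·m clockwise.
Potted plant: 10 × 9.8 = 98 N down at 6.7 m → arm 6.7 m, τ = 98 × 6.7 = 656.6 N·m clockwise.
Battery pack: 7.8 × 9.8 = 76.44 N down at 1.1 m → arm 1.1 m, τ = 76.44 × 1.1 = 84.08 N·m clockwise.
Toolbox: 4.4 × 9.8 = 43.12 N down at 4.3 m → arm 4.3 m, τ = 43.12 × 4.3 = 185.4 N·m clockwise.
Bucket of sand: 22 × 9.8 = 215.6 N down at 3.3 m → arm 3.3 m, τ = 215.6 × 3.3 = 711.5 N·m clockwise.
Net load moment about support A = 2871 N·m clockwise.
Reaction R at support B is upward at 5.3 m, arm 5.3 m → moment R × 5.3 counterclockwise.
Setting net torque to zero: R × 5.3 = 2871 → R = 542 N.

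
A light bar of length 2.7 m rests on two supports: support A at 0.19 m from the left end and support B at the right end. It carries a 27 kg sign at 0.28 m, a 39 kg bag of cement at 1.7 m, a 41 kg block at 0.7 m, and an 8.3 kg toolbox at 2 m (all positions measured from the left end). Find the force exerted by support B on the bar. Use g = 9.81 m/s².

R_B ≈ 380 N

Take moments about support A.
Sign: 27 × 9.81 = 264.9 N down at 0.28 m → arm 0.09 m, τ = 264.9 × 0.09 = 23.84 N·m clockwise.
Bag of cement: 39 × 9.81 = 382.6 N down at 1.7 m → arm 1.51 m, τ = 382.6 × 1.51 = 577.7 N·m clockwise.
Block: 41 × 9.81 = 402.2 N down at 0.7 m → arm 0.51 m, τ = 402.2 × 0.51 = 205.1 N·m clockwise.
Toolbox: 8.3 × 9.81 = 81.42 N down at 2 m → arm 1.81 m, τ = 81.42 × 1.81 = 147.4 N·m clockwise.
Net load moment about support A = 954 N·m clockwise.
Reaction R at support B is upward at 2.7 m, arm 2.51 m → moment R × 2.51 counterclockwise.
Στ = 0 ⇒ R × 2.51 = 954 ⇒ R = 380 N.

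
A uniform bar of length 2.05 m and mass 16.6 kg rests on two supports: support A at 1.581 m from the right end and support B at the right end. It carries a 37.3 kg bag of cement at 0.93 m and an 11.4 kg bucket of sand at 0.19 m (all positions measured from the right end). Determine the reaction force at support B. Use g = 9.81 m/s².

R_B ≈ 306 N

About support A:
Beam weight: 16.6 × 9.81 = 162.8 N down at 1.025 m → arm 0.556 m, τ = 162.8 × 0.556 = 90.52 N·m clockwise.
Bag of cement: 37.3 × 9.81 = 365.9 N down at 0.93 m → arm 0.651 m, τ = 365.9 × 0.651 = 238.2 N·m clockwise.
Bucket of sand: 11.4 × 9.81 = 111.8 N down at 0.19 m → arm 1.391 m, τ = 111.8 × 1.391 = 155.5 N·m clockwise.
Net load moment about support A = 484.2 N·m clockwise.
Reaction R at support B is upward at 0 m, arm 1.581 m → moment R × 1.581 counterclockwise.
Setting net torque to zero: R × 1.581 = 484.2 → R = 306 N.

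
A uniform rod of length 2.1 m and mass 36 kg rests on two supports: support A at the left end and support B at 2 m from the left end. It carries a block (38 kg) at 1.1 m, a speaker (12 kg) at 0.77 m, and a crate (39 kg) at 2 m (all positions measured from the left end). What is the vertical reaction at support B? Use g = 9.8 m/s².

R_B ≈ 818 N

About support A:
Beam weight: 36 × 9.8 = 352.8 N down at 1.05 m → arm 1.05 m, τ = 352.8 × 1.05 = 370.4 N·m clockwise.
Block: 38 × 9.8 = 372.4 N down at 1.1 m → arm 1.1 m, τ = 372.4 × 1.1 = 409.6 N·m clockwise.
Speaker: 12 × 9.8 = 117.6 N down at 0.77 m → arm 0.77 m, τ = 117.6 × 0.77 = 90.55 N·m clockwise.
Crate: 39 × 9.8 = 382.2 N down at 2 m → arm 2 m, τ = 382.2 × 2 = 764.4 N·m clockwise.
Net load moment about support A = 1635 N·m clockwise.
Reaction R at support B is upward at 2 m, arm 2 m → moment R × 2 counterclockwise.
Setting net torque to zero: R × 2 = 1635 → R = 818 N.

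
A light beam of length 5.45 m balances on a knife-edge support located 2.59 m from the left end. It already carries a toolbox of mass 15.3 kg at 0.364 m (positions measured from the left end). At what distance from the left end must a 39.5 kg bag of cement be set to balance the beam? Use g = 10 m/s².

Sum moments about the knife-edge support (at 2.59 m from the left end) (the support reaction has zero arm there).
Toolbox: 15.3 × 10 = 153 N down at 0.364 m → arm 2.226 m, τ = 153 × 2.226 = 340.6 N·m counterclockwise.
Net moment of existing loads = 340.6 N·m counterclockwise.
The bag of cement weighs 39.5 × 10 = 395 N and must supply an equal clockwise moment, so its lever arm about the knife-edge support is 340.6 / 395 = 0.862 m.
That puts it at 2.59 + 0.862 = 3.45 m from the left end.

x ≈ 3.45 m from the left end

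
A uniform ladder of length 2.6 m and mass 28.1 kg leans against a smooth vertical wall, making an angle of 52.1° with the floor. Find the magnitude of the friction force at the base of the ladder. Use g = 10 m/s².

About the foot of the ladder:
Ladder weight 28.1×10 = 281 N acts at 1.3 m along the ladder; its horizontal arm is 1.3·cos52.1° = 0.7986 m → τ = 224.4 N·m clockwise.
Wall normal N acts horizontally at the top; its moment arm is the height L sinθ = 2.6·sin52.1° = 2.052 m, counterclockwise.
Setting net torque to zero: N × 2.052 = 224.4 → N = 109 N.
ΣFx = 0: friction at the foot balances the wall's push, so f = N_wall = 109 N.

f ≈ 109 N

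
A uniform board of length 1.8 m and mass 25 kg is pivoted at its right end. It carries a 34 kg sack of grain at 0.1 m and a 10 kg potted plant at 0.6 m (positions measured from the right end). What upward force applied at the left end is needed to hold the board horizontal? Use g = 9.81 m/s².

F ≈ 174 N

Taking torques about the right end:
Beam weight: 25 × 9.81 = 245.2 N down at 0.9 m → arm 0.9 m, τ = 245.2 × 0.9 = 220.7 N·m counterclockwise.
Sack of grain: 34 × 9.81 = 333.5 N down at 0.1 m → arm 0.1 m, τ = 333.5 × 0.1 = 33.35 N·m counterclockwise.
Potted plant: 10 × 9.81 = 98.1 N down at 0.6 m → arm 0.6 m, τ = 98.1 × 0.6 = 58.86 N·m counterclockwise.
Net moment of the loads = 312.9 N·m counterclockwise.
The upward force F acts at the left end, arm 1.8 m, giving F × 1.8 clockwise.
Στ = 0 ⇒ F × 1.8 = 312.9 ⇒ F = 312.9 / 1.8 = 174 N.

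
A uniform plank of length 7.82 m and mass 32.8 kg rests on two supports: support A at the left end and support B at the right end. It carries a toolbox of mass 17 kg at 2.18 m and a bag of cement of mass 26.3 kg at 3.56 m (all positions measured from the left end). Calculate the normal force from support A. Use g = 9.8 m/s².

Taking torques about support B:
Beam weight: 32.8 × 9.8 = 321.4 N down at 3.91 m → arm 3.91 m, τ = 321.4 × 3.91 = 1257 N·m counterclockwise.
Toolbox: 17 × 9.8 = 166.6 N down at 2.18 m → arm 5.64 m, τ = 166.6 × 5.64 = 939.6 N·m counterclockwise.
Bag of cement: 26.3 × 9.8 = 257.7 N down at 3.56 m → arm 4.26 m, τ = 257.7 × 4.26 = 1098 N·m counterclockwise.
Net load moment about support B = 3295 N·m counterclockwise.
Reaction R at support A is upward at 0 m, arm 7.82 m → moment R × 7.82 clockwise.
For rotational equilibrium, R × 7.82 = 3295, so R = 421 N.

R_A ≈ 421 N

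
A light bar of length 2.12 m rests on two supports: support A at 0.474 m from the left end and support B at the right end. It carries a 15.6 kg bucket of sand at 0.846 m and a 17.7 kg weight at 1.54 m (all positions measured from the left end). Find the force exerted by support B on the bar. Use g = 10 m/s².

About support A:
Bucket of sand: 15.6 × 10 = 156 N down at 0.846 m → arm 0.372 m, τ = 156 × 0.372 = 58.03 N·m clockwise.
Weight: 17.7 × 10 = 177 N down at 1.54 m → arm 1.066 m, τ = 177 × 1.066 = 188.7 N·m clockwise.
Net load moment about support A = 246.7 N·m clockwise.
Reaction R at support B is upward at 2.12 m, arm 1.646 m → moment R × 1.646 counterclockwise.
Setting net torque to zero: R × 1.646 = 246.7 → R = 150 N.

R_B ≈ 150 N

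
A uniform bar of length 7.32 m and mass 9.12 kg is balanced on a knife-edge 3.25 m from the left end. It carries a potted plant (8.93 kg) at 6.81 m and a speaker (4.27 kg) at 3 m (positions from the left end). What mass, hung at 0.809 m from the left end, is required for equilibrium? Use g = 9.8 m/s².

m ≈ 14.1 kg

Sum moments about the knife-edge (at 3.25 m from the left end) (the support reaction has zero arm there).
Beam weight: 9.12 × 9.8 = 89.38 N down at 3.66 m → arm 0.41 m, τ = 89.38 × 0.41 = 36.65 N·m clockwise.
Potted plant: 8.93 × 9.8 = 87.51 N down at 6.81 m → arm 3.56 m, τ = 87.51 × 3.56 = 311.5 N·m clockwise.
Speaker: 4.27 × 9.8 = 41.85 N down at 3 m → arm 0.25 m, τ = 41.85 × 0.25 = 10.46 N·m counterclockwise.
Net moment of known loads = 337.7 N·m clockwise.
An unknown mass m at 0.809 m has arm 2.441 m; its moment is m·g·2.441 counterclockwise.
Setting net torque to zero: m × 9.8 × 2.441 = 337.7 → m = 337.7 / (9.8 × 2.441) = 14.1 kg.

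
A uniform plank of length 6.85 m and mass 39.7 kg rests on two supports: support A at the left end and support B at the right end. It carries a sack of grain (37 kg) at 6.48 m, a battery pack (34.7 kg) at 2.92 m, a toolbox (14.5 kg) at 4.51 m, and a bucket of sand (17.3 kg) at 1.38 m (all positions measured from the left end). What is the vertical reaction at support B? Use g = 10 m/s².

R_B ≈ 827 N

Sum moments about support A (its reaction then has zero moment arm).
Beam weight: 39.7 × 10 = 397 N down at 3.425 m → arm 3.425 m, τ = 397 × 3.425 = 1360 N·m clockwise.
Sack of grain: 37 × 10 = 370 N down at 6.48 m → arm 6.48 m, τ = 370 × 6.48 = 2398 N·m clockwise.
Battery pack: 34.7 × 10 = 347 N down at 2.92 m → arm 2.92 m, τ = 347 × 2.92 = 1013 N·m clockwise.
Toolbox: 14.5 × 10 = 145 N down at 4.51 m → arm 4.51 m, τ = 145 × 4.51 = 653.9 N·m clockwise.
Bucket of sand: 17.3 × 10 = 173 N down at 1.38 m → arm 1.38 m, τ = 173 × 1.38 = 238.7 N·m clockwise.
Net load moment about support A = 5664 N·m clockwise.
Reaction R at support B is upward at 6.85 m, arm 6.85 m → moment R × 6.85 counterclockwise.
Balancing moments: R × 6.85 = 5664, giving R = 827 N.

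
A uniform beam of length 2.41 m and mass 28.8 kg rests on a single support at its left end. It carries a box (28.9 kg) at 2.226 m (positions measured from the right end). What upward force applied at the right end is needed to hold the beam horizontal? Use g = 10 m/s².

Take moments about the left end.
Beam weight: 28.8 × 10 = 288 N down at 1.205 m → arm 1.205 m, τ = 288 × 1.205 = 347 N·m clockwise.
Box: 28.9 × 10 = 289 N down at 2.226 m → arm 0.184 m, τ = 289 × 0.184 = 53.18 N·m clockwise.
Net moment of the loads = 400.2 N·m clockwise.
The upward force F acts at the right end, arm 2.41 m, giving F × 2.41 counterclockwise.
Στ = 0 ⇒ F × 2.41 = 400.2 ⇒ F = 400.2 / 2.41 = 166 N.

F ≈ 166 N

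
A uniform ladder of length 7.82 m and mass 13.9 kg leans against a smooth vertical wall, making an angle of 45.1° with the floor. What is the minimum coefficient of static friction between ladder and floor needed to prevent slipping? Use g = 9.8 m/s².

About the foot of the ladder:
Ladder weight 13.9×9.8 = 136.2 N acts at 3.91 m along the ladder; its horizontal arm is 3.91·cos45.1° = 2.76 m → τ = 375.9 N·m clockwise.
Wall normal N acts horizontally at the top; its moment arm is the height L sinθ = 7.82·sin45.1° = 5.539 m, counterclockwise.
For rotational equilibrium, N × 5.539 = 375.9, so N = 67.86 N.
ΣFx = 0 ⇒ f = N_wall = 67.86 N. ΣFy = 0 ⇒ N_floor = 136.2 N.
μ_min = f / N_floor = 67.86 / 136.2 = 0.498.

μ_min ≈ 0.498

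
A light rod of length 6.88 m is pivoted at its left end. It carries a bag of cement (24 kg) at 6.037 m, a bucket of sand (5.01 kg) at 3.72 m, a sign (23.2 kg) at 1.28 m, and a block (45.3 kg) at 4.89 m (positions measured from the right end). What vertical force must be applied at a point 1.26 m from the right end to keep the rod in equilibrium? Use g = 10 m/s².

Sum moments about the left end (the unknown pivot reaction has zero arm there).
Bag of cement: 24 × 10 = 240 N down at 6.037 m → arm 0.843 m, τ = 240 × 0.843 = 202.3 N·m clockwise.
Bucket of sand: 5.01 × 10 = 50.1 N down at 3.72 m → arm 3.16 m, τ = 50.1 × 3.16 = 158.3 N·m clockwise.
Sign: 23.2 × 10 = 232 N down at 1.28 m → arm 5.6 m, τ = 232 × 5.6 = 1299 N·m clockwise.
Block: 45.3 × 10 = 453 N down at 4.89 m → arm 1.99 m, τ = 453 × 1.99 = 901.5 N·m clockwise.
Net moment of the loads = 2561 N·m clockwise.
The upward force F acts at a point 1.26 m from the right end, arm 5.62 m, giving F × 5.62 counterclockwise.
Στ = 0 ⇒ F × 5.62 = 2561 ⇒ F = 2561 / 5.62 = 456 N.

F ≈ 456 N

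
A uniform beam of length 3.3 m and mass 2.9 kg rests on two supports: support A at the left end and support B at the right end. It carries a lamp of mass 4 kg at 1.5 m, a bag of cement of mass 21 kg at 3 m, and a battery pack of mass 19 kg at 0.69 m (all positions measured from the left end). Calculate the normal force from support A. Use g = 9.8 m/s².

R_A ≈ 202 N

Taking torques about support B:
Beam weight: 2.9 × 9.8 = 28.42 N down at 1.65 m → arm 1.65 m, τ = 28.42 × 1.65 = 46.89 N·m counterclockwise.
Lamp: 4 × 9.8 = 39.2 N down at 1.5 m → arm 1.8 m, τ = 39.2 × 1.8 = 70.56 N·m counterclockwise.
Bag of cement: 21 × 9.8 = 205.8 N down at 3 m → arm 0.3 m, τ = 205.8 × 0.3 = 61.74 N·m counterclockwise.
Battery pack: 19 × 9.8 = 186.2 N down at 0.69 m → arm 2.61 m, τ = 186.2 × 2.61 = 486 N·m counterclockwise.
Net load moment about support B = 665.2 N·m counterclockwise.
Reaction R at support A is upward at 0 m, arm 3.3 m → moment R × 3.3 clockwise.
Στ = 0 ⇒ R × 3.3 = 665.2 ⇒ R = 202 N.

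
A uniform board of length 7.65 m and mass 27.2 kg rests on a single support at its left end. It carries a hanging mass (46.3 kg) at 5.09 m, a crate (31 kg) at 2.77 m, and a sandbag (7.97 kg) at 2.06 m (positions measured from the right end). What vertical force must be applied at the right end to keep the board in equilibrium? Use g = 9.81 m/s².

F ≈ 537 N

Choose the left end as the axis so the unknown pivot reaction has zero arm there.
Beam weight: 27.2 × 9.81 = 266.8 N down at 3.825 m → arm 3.825 m, τ = 266.8 × 3.825 = 1021 N·m clockwise.
Hanging mass: 46.3 × 9.81 = 454.2 N down at 5.09 m → arm 2.56 m, τ = 454.2 × 2.56 = 1163 N·m clockwise.
Crate: 31 × 9.81 = 304.1 N down at 2.77 m → arm 4.88 m, τ = 304.1 × 4.88 = 1484 N·m clockwise.
Sandbag: 7.97 × 9.81 = 78.19 N down at 2.06 m → arm 5.59 m, τ = 78.19 × 5.59 = 437.1 N·m clockwise.
Net moment of the loads = 4105 N·m clockwise.
The upward force F acts at the right end, arm 7.65 m, giving F × 7.65 counterclockwise.
Balancing moments: F × 7.65 = 4105, giving F = 4105 / 7.65 = 537 N.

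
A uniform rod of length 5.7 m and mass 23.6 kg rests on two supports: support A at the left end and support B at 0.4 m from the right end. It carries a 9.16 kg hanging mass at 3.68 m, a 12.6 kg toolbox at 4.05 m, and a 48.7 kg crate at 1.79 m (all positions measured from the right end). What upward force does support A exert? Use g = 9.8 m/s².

R_A ≈ 373 N

Taking torques about support B:
Beam weight: 23.6 × 9.8 = 231.3 N down at 2.85 m → arm 2.45 m, τ = 231.3 × 2.45 = 566.7 N·m counterclockwise.
Hanging mass: 9.16 × 9.8 = 89.77 N down at 3.68 m → arm 3.28 m, τ = 89.77 × 3.28 = 294.4 N·m counterclockwise.
Toolbox: 12.6 × 9.8 = 123.5 N down at 4.05 m → arm 3.65 m, τ = 123.5 × 3.65 = 450.8 N·m counterclockwise.
Crate: 48.7 × 9.8 = 477.3 N down at 1.79 m → arm 1.39 m, τ = 477.3 × 1.39 = 663.4 N·m counterclockwise.
Net load moment about support B = 1975 N·m counterclockwise.
Reaction R at support A is upward at 5.7 m, arm 5.3 m → moment R × 5.3 clockwise.
Setting net torque to zero: R × 5.3 = 1975 → R = 373 N.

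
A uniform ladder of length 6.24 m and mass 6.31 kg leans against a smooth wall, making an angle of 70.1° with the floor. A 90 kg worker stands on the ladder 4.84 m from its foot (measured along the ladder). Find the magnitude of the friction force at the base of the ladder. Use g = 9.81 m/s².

f ≈ 259 N

Taking torques about the foot of the ladder:
Ladder weight 6.31×9.81 = 61.9 N acts at 3.12 m along the ladder; its horizontal arm is 3.12·cos70.1° = 1.062 m → τ = 65.74 N·m clockwise.
Worker: 90×9.81 = 882.9 N at 4.84 m → arm 1.647 m → τ = 1454 N·m clockwise.
Wall normal N acts horizontally at the top; its moment arm is the height L sinθ = 6.24·sin70.1° = 5.867 m, counterclockwise.
Setting net torque to zero: N × 5.867 = 1520 → N = 259 N.
ΣFx = 0: friction at the foot balances the wall's push, so f = N_wall = 259 N.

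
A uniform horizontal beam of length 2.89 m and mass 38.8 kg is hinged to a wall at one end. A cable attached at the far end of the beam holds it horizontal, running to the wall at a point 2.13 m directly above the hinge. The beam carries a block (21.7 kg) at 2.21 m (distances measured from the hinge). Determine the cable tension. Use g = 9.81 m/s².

Sum moments about the hinge (the unknown hinge reaction has zero arm there).
Beam weight: 38.8 × 9.81 = 380.6 N down at 1.445 m → arm 1.445 m, τ = 380.6 × 1.445 = 550 N·m clockwise.
Block: 21.7 × 9.81 = 212.9 N down at 2.21 m → arm 2.21 m, τ = 212.9 × 2.21 = 470.5 N·m clockwise.
Total clockwise load moment = 1020 N·m.
The cable tension T acts at 2.89 m; only its component perpendicular to the beam, T sinθ, produces torque. sinθ = h/√(h²+d²) = 2.13/√(2.13²+2.89²) = 0.5933.
Balancing moments: T × 2.89 × 0.5933 = 1020, giving T = 1020 / 1.715 = 595 N.

T ≈ 595 N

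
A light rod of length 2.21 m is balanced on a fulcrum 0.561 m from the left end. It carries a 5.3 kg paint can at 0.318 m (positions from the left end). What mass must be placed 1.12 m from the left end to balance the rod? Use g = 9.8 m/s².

Take moments about the fulcrum (at 0.561 m from the left end).
Paint can: 5.3 × 9.8 = 51.94 N down at 0.318 m → arm 0.243 m, τ = 51.94 × 0.243 = 12.62 N·m counterclockwise.
Net moment of known loads = 12.62 N·m counterclockwise.
An unknown mass m at 1.12 m has arm 0.559 m; its moment is m·g·0.559 clockwise.
Στ = 0 ⇒ m × 9.8 × 0.559 = 12.62 ⇒ m = 12.62 / (9.8 × 0.559) = 2.3 kg.

m ≈ 2.3 kg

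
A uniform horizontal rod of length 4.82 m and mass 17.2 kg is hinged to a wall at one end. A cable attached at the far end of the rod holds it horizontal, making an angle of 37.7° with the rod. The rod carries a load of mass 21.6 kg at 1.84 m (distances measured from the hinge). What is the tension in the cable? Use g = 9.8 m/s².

Taking torques about the hinge:
Beam weight: 17.2 × 9.8 = 168.6 N down at 2.41 m → arm 2.41 m, τ = 168.6 × 2.41 = 406.3 N·m clockwise.
Load: 21.6 × 9.8 = 211.7 N down at 1.84 m → arm 1.84 m, τ = 211.7 × 1.84 = 389.5 N·m clockwise.
Total clockwise load moment = 795.8 N·m.
The cable tension T acts at 4.82 m; only its component perpendicular to the rod, T sinθ, produces torque. sin 37.7° = 0.6115.
Στ = 0 ⇒ T × 4.82 × 0.6115 = 795.8 ⇒ T = 795.8 / 2.947 = 270 N.

T ≈ 270 N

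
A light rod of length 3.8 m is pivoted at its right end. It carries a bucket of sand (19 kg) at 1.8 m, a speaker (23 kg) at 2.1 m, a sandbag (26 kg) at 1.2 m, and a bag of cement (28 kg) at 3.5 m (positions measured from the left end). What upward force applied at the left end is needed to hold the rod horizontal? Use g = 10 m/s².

F ≈ 403 N

Sum moments about the right end (the unknown pivot reaction has zero arm there).
Bucket of sand: 19 × 10 = 190 N down at 1.8 m → arm 2 m, τ = 190 × 2 = 380 N·m counterclockwise.
Speaker: 23 × 10 = 230 N down at 2.1 m → arm 1.7 m, τ = 230 × 1.7 = 391 N·m counterclockwise.
Sandbag: 26 × 10 = 260 N down at 1.2 m → arm 2.6 m, τ = 260 × 2.6 = 676 N·m counterclockwise.
Bag of cement: 28 × 10 = 280 N down at 3.5 m → arm 0.3 m, τ = 280 × 0.3 = 84 N·m counterclockwise.
Net moment of the loads = 1531 N·m counterclockwise.
The upward force F acts at the left end, arm 3.8 m, giving F × 3.8 clockwise.
Στ = 0 ⇒ F × 3.8 = 1531 ⇒ F = 1531 / 3.8 = 403 N.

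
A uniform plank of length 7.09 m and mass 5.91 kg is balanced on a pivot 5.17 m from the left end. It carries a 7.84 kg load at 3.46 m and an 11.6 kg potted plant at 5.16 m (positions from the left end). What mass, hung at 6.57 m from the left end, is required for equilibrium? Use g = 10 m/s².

m ≈ 16.5 kg

About the pivot (at 5.17 m from the left end):
Beam weight: 5.91 × 10 = 59.1 N down at 3.545 m → arm 1.625 m, τ = 59.1 × 1.625 = 96.04 N·m counterclockwise.
Load: 7.84 × 10 = 78.4 N down at 3.46 m → arm 1.71 m, τ = 78.4 × 1.71 = 134.1 N·m counterclockwise.
Potted plant: 11.6 × 10 = 116 N down at 5.16 m → arm 0.01 m, τ = 116 × 0.01 = 1.16 N·m counterclockwise.
Net moment of known loads = 231.3 N·m counterclockwise.
An unknown mass m at 6.57 m has arm 1.4 m; its moment is m·g·1.4 clockwise.
For rotational equilibrium, m × 10 × 1.4 = 231.3, so m = 231.3 / (10 × 1.4) = 16.5 kg.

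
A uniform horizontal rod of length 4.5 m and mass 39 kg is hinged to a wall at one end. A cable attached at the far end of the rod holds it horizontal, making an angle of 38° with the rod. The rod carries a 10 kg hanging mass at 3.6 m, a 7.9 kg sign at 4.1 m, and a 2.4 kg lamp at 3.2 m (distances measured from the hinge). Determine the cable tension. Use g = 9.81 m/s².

T ≈ 580 N

Taking torques about the hinge:
Beam weight: 39 × 9.81 = 382.6 N down at 2.25 m → arm 2.25 m, τ = 382.6 × 2.25 = 860.9 N·m clockwise.
Hanging mass: 10 × 9.81 = 98.1 N down at 3.6 m → arm 3.6 m, τ = 98.1 × 3.6 = 353.2 N·m clockwise.
Sign: 7.9 × 9.81 = 77.5 N down at 4.1 m → arm 4.1 m, τ = 77.5 × 4.1 = 317.8 N·m clockwise.
Lamp: 2.4 × 9.81 = 23.54 N down at 3.2 m → arm 3.2 m, τ = 23.54 × 3.2 = 75.33 N·m clockwise.
Total clockwise load moment = 1607 N·m.
The cable tension T acts at 4.5 m; only its component perpendicular to the rod, T sinθ, produces torque. sin 38° = 0.6157.
For rotational equilibrium, T × 4.5 × 0.6157 = 1607, so T = 1607 / 2.771 = 580 N.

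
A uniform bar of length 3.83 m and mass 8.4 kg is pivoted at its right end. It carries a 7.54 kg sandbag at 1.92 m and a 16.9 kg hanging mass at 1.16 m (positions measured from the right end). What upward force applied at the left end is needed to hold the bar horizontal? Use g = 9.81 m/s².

F ≈ 128 N

Choose the right end as the axis so the unknown pivot reaction has zero arm there.
Beam weight: 8.4 × 9.81 = 82.4 N down at 1.915 m → arm 1.915 m, τ = 82.4 × 1.915 = 157.8 N·m counterclockwise.
Sandbag: 7.54 × 9.81 = 73.97 N down at 1.92 m → arm 1.92 m, τ = 73.97 × 1.92 = 142 N·m counterclockwise.
Hanging mass: 16.9 × 9.81 = 165.8 N down at 1.16 m → arm 1.16 m, τ = 165.8 × 1.16 = 192.3 N·m counterclockwise.
Net moment of the loads = 492.1 N·m counterclockwise.
The upward force F acts at the left end, arm 3.83 m, giving F × 3.83 clockwise.
Setting net torque to zero: F × 3.83 = 492.1 → F = 492.1 / 3.83 = 128 N.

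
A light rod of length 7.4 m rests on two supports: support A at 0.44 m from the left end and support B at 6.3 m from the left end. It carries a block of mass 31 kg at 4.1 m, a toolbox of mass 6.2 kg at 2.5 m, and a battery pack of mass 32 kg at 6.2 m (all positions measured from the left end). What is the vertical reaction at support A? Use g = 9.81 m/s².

R_A ≈ 159 N

Choose support B as the axis so its reaction then has zero moment arm.
Block: 31 × 9.81 = 304.1 N down at 4.1 m → arm 2.2 m, τ = 304.1 × 2.2 = 669 N·m counterclockwise.
Toolbox: 6.2 × 9.81 = 60.82 N down at 2.5 m → arm 3.8 m, τ = 60.82 × 3.8 = 231.1 N·m counterclockwise.
Battery pack: 32 × 9.81 = 313.9 N down at 6.2 m → arm 0.1 m, τ = 313.9 × 0.1 = 31.39 N·m counterclockwise.
Net load moment about support B = 931.5 N·m counterclockwise.
Reaction R at support A is upward at 0.44 m, arm 5.86 m → moment R × 5.86 clockwise.
Στ = 0 ⇒ R × 5.86 = 931.5 ⇒ R = 159 N.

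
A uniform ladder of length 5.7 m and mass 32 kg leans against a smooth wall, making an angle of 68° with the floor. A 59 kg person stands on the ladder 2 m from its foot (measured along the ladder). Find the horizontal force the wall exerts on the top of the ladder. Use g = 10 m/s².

N_wall ≈ 148 N

Choose the foot of the ladder as the axis so the floor normal and friction both act there and drop out.
Ladder weight 32×10 = 320 N acts at 2.85 m along the ladder; its horizontal arm is 2.85·cos68° = 1.068 m → τ = 341.8 N·m clockwise.
Person: 59×10 = 590 N at 2 m → arm 0.7492 m → τ = 442 N·m clockwise.
Wall normal N acts horizontally at the top; its moment arm is the height L sinθ = 5.7·sin68° = 5.285 m, counterclockwise.
Στ = 0 ⇒ N × 5.285 = 783.8 ⇒ N = 148 N.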